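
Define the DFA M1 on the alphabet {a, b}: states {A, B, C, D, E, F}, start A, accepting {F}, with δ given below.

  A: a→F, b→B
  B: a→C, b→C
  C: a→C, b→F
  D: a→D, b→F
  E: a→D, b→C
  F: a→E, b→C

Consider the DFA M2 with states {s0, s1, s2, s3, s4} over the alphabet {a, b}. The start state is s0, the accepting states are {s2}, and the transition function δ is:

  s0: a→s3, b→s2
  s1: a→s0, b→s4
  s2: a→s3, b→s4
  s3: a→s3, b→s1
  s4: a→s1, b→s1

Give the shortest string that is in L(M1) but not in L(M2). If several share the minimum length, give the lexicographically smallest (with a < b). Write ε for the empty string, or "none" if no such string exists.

The string a is accepted by M1 but not by M2.
No shorter string lies in the difference, and a is the lexicographically first length-1 string in L(M1) \ L(M2).

a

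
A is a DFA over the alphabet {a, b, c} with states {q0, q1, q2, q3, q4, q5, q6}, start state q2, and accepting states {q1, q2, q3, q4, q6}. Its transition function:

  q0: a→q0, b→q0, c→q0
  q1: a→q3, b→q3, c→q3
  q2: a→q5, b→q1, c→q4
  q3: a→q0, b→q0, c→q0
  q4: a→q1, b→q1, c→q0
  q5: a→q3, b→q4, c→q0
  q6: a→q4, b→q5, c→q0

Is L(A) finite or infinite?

The useful states (reachable from q2 and able to reach an accepting state) are {q1, q2, q3, q4, q5}.
Restricted to these states the transition graph has no cycle, so every accepting path has bounded length and L is finite.

finite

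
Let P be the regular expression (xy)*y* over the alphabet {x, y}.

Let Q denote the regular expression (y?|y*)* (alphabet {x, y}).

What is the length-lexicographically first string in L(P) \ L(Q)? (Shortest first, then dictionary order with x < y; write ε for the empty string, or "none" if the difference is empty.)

xy

The string xy is accepted by P but not by Q.
No shorter string lies in the difference, and xy is the lexicographically first length-2 string in L(P) \ L(Q).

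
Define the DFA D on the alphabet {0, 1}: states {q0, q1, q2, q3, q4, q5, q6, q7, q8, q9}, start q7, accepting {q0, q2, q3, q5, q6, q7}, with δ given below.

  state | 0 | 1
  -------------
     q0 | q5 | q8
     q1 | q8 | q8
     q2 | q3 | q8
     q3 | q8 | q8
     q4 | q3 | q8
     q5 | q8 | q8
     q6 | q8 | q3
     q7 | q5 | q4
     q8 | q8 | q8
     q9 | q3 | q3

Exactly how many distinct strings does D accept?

The useful subgraph on states {q3, q4, q5, q7} is acyclic, so L(D) is finite; the longest accepting path visits 3 useful states, giving maximum string length 2.
Counting accepting paths from q7 by length: 1 of length 0, 1 of length 1, 1 of length 2. Total 3.

3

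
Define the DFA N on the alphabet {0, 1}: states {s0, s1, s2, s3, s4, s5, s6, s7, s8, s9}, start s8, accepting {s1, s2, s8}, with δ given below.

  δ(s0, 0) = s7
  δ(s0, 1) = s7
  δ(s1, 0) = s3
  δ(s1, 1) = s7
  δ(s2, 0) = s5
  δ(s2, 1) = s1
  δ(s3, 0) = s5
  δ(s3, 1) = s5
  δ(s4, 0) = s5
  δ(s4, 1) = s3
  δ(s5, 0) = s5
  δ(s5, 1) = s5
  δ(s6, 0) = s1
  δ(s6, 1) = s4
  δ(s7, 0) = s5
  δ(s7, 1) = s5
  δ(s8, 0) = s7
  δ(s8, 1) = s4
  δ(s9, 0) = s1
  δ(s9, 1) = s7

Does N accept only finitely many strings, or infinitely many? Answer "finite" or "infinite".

The useful states (reachable from s8 and able to reach an accepting state) are {s8}.
Restricted to these states the transition graph has no cycle, so every accepting path has bounded length and L is finite.

finite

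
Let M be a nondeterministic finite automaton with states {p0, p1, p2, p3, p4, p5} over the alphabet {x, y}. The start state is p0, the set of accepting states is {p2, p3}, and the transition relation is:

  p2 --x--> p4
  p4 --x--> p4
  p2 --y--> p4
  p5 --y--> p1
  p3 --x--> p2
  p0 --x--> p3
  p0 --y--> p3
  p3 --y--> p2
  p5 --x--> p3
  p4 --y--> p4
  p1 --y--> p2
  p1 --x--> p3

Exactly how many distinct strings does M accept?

The useful subgraph on states {p0, p2, p3} is acyclic, so L(M) is finite; the longest accepting path visits 3 useful states, giving maximum string length 2.
Counting accepting paths from p0 by length: 2 of length 1, 4 of length 2. Total 6.

6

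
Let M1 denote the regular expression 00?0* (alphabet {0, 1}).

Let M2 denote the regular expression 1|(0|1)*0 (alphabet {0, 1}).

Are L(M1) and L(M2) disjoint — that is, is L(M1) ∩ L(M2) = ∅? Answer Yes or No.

The string 0 is accepted by both M1 and M2.
Hence L(M1) ∩ L(M2) ≠ ∅.

No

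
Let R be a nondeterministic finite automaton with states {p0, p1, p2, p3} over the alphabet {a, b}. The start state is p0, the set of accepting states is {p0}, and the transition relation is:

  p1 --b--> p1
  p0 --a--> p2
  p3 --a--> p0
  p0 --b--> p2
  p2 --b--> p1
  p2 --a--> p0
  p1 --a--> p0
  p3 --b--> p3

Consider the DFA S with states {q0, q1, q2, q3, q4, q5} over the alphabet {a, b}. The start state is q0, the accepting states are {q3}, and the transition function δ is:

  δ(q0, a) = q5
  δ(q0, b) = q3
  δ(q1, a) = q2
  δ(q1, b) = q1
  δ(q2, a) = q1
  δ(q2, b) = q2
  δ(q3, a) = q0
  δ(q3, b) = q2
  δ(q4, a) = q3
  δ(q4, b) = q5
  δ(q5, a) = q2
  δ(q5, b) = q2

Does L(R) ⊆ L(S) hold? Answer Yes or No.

The empty string ε is in L(R) but not in L(S).
So L(R) ⊄ L(S).

No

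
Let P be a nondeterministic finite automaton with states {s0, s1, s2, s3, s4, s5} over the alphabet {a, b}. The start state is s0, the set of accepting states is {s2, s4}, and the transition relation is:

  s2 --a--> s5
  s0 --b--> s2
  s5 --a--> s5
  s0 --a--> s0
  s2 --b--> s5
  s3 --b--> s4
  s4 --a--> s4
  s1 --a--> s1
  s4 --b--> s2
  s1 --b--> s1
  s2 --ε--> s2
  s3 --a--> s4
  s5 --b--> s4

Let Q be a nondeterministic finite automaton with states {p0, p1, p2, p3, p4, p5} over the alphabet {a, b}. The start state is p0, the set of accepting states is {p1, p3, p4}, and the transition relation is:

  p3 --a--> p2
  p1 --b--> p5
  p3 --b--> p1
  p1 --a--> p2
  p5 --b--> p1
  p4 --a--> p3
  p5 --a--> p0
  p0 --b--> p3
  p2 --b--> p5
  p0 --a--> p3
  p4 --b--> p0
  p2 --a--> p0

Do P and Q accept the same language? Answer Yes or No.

The string aab is accepted by P but rejected by Q.
So L(P) ≠ L(Q).

No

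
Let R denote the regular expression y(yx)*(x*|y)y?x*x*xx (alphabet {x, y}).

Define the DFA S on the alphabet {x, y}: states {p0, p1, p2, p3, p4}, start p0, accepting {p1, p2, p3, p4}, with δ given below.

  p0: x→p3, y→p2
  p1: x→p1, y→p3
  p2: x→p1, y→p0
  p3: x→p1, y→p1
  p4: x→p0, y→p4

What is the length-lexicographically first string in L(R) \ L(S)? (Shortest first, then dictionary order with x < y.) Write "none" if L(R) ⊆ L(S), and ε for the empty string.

none

Converting the expression R to a DFA (subset construction, then merging equivalent states) gives the minimal DFA with states {r0, r1, r2, r3, r4, r5, r6, r7, r8, r9}, start state r0, accepting states {r5, r9} and transitions r0: x→r1, y→r2; r1: x→r1, y→r1; r2: x→r3, y→r4; r3: x→r5, y→r6; r4: x→r7, y→r6; r5: x→r5, y→r6; r6: x→r8, y→r1; r7: x→r5, y→r4; r8: x→r9, y→r1; r9: x→r9, y→r1.
Exploring the product automaton R × S from the start pair (r0, p0), following both machines on each input symbol, reaches 18 state pairs: (r0, p0), (r1, p3), (r2, p2), (r1, p1), (r3, p1), (r4, p0), (r5, p1), (r6, p3), (r7, p3), (r6, p2), (r8, p1), (r4, p1), (r1, p0), (r9, p1), (r7, p1), (r1, p2), (r4, p3), (r6, p1).
R accepts in {r5, r9} and S accepts in {p1, p2, p3, p4}. The reachable pairs whose R-component is accepting are (r5, p1), (r9, p1); in each of them the S-component is accepting too, so the product for L(R) \ L(S) (R-component accepting, S-component rejecting) has no reachable accepting pair and the difference is empty.
So every string accepted by R is also accepted by S: L(R) \ L(S) = ∅ and there is no such string.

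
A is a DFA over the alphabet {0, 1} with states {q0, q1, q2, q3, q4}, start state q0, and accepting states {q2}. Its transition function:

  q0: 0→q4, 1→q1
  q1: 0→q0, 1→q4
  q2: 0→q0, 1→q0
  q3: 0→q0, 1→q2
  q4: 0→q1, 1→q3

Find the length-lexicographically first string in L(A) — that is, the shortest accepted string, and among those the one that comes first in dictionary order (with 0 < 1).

011

A breadth-first search from q0 reaches an accepting state first via the path q0 → q4 → q3 → q2 on input 011.
No string of length < 3 is accepted (BFS exhausts all shorter strings without reaching an accepting state), and 011 is the lexicographically least accepting string of length 3.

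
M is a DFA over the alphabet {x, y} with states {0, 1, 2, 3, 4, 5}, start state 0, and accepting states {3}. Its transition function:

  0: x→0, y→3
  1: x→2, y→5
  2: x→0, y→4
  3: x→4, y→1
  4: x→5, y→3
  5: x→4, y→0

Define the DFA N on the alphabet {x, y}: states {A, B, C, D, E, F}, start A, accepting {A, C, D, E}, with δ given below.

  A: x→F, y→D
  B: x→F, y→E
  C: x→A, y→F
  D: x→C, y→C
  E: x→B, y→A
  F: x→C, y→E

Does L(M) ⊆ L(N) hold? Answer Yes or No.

No

The string xxy is in L(M) but not in L(N).
So L(M) ⊄ L(N).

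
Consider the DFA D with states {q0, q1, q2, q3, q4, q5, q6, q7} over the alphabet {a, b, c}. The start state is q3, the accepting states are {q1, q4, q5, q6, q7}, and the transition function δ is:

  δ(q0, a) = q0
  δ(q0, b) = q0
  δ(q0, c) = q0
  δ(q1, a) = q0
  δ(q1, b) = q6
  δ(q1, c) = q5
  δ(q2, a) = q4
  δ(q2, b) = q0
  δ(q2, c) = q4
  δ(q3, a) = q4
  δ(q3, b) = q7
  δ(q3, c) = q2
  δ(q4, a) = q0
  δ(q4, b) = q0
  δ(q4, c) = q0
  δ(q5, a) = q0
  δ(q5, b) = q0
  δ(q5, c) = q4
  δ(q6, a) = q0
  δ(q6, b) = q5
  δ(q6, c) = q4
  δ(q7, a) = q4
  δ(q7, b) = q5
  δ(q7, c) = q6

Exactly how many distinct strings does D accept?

11

The useful subgraph on states {q2, q3, q4, q5, q6, q7} is acyclic, so L(D) is finite; the longest accepting path visits 5 useful states, giving maximum string length 4.
Counting accepting paths from q3 by length: 2 of length 1, 5 of length 2, 3 of length 3, 1 of length 4. Total 11.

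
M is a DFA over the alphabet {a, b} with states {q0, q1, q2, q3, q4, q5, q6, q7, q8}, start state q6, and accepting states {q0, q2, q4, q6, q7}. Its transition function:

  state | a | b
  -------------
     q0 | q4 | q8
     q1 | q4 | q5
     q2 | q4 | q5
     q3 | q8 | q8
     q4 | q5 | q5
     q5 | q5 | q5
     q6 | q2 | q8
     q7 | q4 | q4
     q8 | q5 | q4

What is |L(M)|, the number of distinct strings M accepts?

The useful subgraph on states {q2, q4, q6, q8} is acyclic, so L(M) is finite; the longest accepting path visits 3 useful states, giving maximum string length 2.
Counting accepting paths from q6 by length: 1 of length 0, 1 of length 1, 2 of length 2. Total 4.

4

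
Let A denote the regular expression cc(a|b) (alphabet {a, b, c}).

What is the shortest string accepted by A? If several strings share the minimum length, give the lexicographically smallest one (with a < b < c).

cca

By inspection of the expression, no string of length less than 3 matches, and cca is the lexicographically first match of length 3.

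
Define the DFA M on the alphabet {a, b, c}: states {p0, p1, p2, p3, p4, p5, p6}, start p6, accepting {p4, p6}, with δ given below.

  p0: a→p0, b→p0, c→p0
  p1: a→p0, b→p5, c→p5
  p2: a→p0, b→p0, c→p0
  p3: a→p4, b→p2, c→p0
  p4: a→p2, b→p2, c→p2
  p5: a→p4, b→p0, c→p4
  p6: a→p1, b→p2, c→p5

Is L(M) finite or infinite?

The useful states (reachable from p6 and able to reach an accepting state) are {p1, p4, p5, p6}.
Restricted to these states the transition graph has no cycle, so every accepting path has bounded length and L is finite.

finite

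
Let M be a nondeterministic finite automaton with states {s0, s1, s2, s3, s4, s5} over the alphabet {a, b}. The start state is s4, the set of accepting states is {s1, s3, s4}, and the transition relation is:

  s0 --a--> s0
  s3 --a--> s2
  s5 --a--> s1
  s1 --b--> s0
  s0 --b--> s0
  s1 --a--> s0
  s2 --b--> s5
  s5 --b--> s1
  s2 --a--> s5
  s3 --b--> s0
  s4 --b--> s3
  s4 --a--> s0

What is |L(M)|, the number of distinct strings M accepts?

6

The useful subgraph on states {s1, s2, s3, s4, s5} is acyclic, so L(M) is finite; the longest accepting path visits 5 useful states, giving maximum string length 4.
Counting accepting paths from s4 by length: 1 of length 0, 1 of length 1, 4 of length 4. Total 6.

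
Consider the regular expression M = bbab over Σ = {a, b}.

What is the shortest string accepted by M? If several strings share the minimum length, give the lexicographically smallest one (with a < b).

bbab

By inspection of the expression, no string of length less than 4 matches, and bbab is the lexicographically first match of length 4.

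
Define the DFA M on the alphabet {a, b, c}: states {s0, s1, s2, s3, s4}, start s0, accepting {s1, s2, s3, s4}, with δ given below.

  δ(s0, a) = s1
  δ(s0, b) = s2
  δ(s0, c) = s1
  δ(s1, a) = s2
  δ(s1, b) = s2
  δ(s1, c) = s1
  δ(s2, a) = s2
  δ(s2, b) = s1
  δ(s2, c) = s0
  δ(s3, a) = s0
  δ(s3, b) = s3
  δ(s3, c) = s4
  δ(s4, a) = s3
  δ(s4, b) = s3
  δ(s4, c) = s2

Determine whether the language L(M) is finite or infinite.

State s1 is reachable from the start and can reach an accepting state, and it lies on the cycle s1 → s1.
Traversing that cycle any number of times yields accepted strings of unbounded length, so the language is infinite.

infinite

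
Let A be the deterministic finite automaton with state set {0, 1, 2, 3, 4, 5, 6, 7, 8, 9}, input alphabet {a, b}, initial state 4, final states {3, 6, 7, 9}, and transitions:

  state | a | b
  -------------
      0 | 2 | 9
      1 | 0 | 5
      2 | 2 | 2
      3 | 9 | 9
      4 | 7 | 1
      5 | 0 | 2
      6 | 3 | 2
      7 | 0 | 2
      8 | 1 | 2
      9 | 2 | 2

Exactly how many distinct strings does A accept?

4

The useful subgraph on states {0, 1, 4, 5, 7, 9} is acyclic, so L(A) is finite; the longest accepting path visits 5 useful states, giving maximum string length 4.
Counting accepting paths from 4 by length: 1 of length 1, 2 of length 3, 1 of length 4. Total 4.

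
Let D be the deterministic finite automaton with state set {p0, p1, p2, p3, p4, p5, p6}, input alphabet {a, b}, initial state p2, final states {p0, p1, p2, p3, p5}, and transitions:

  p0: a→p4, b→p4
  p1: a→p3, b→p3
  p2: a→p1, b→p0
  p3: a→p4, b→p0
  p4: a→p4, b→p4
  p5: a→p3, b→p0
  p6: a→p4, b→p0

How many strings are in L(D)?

7

The useful subgraph on states {p0, p1, p2, p3} is acyclic, so L(D) is finite; the longest accepting path visits 4 useful states, giving maximum string length 3.
Counting accepting paths from p2 by length: 1 of length 0, 2 of length 1, 2 of length 2, 2 of length 3. Total 7.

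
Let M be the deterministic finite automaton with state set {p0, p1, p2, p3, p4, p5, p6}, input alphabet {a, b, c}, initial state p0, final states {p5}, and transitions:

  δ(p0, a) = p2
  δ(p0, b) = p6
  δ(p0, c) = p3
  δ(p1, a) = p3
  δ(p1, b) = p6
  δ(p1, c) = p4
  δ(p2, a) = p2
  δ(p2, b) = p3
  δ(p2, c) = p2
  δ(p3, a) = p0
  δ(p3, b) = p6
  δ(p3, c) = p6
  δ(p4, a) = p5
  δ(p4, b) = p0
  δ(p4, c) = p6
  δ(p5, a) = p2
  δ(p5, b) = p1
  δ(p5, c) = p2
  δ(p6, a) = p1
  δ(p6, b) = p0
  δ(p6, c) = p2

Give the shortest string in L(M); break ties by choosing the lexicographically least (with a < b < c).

A breadth-first search from p0 reaches an accepting state first via the path p0 → p6 → p1 → p4 → p5 on input baca.
No string of length < 4 is accepted (BFS exhausts all shorter strings without reaching an accepting state), and baca is the lexicographically least accepting string of length 4.

baca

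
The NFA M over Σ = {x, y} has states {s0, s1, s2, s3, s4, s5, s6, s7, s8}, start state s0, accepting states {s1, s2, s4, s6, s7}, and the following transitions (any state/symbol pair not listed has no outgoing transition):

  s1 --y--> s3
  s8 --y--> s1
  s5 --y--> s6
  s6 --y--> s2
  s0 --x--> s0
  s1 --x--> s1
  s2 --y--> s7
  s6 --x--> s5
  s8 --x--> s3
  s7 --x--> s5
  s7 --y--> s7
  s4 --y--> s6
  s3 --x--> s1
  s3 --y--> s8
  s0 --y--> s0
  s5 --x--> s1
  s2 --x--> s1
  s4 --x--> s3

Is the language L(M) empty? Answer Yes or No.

The states reachable from the start state are {s0}.
None of the accepting states {s1, s2, s4, s6, s7} is reachable, so no string is accepted and L(M) = ∅.

Yes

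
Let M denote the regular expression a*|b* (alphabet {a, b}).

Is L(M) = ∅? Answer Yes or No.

No

The empty string ε matches the expression, so it belongs to L(M).
Since L(M) contains at least one string, it is not empty.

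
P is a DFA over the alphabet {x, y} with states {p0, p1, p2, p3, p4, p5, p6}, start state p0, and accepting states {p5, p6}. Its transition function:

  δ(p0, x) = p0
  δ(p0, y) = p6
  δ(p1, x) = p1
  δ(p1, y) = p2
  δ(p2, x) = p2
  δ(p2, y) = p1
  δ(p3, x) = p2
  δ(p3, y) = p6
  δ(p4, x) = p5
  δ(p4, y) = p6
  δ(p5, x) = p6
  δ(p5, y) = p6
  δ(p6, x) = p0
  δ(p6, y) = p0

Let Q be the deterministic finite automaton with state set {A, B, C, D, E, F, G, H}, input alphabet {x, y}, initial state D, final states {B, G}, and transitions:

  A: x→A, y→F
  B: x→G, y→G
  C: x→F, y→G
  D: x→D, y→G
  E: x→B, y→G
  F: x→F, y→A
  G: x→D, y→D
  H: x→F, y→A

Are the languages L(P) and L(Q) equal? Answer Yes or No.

Yes

Exploring the product automaton P × Q from the start pair (p0, D), following both machines on each input symbol, reaches 2 state pairs: (p0, D), (p6, G).
P accepts in {p5, p6} and Q accepts in {B, G}. In every reachable pair the two components are either both accepting — (p6, G) — or both non-accepting, so no string is accepted by exactly one of the machines: L(P) \ L(Q) and L(Q) \ L(P) are both empty.
Hence every string is accepted by P iff it is accepted by Q, and the two languages coincide.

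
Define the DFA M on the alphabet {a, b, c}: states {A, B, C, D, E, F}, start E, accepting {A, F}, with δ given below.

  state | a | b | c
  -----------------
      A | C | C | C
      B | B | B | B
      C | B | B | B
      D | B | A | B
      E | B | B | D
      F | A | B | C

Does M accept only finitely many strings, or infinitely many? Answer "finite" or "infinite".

The useful states (reachable from E and able to reach an accepting state) are {A, D, E}.
Restricted to these states the transition graph has no cycle, so every accepting path has bounded length and L is finite.

finite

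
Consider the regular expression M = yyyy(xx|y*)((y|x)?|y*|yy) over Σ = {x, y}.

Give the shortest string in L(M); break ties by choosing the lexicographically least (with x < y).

By inspection of the expression, no string of length less than 4 matches, and yyyy is the lexicographically first match of length 4.

yyyy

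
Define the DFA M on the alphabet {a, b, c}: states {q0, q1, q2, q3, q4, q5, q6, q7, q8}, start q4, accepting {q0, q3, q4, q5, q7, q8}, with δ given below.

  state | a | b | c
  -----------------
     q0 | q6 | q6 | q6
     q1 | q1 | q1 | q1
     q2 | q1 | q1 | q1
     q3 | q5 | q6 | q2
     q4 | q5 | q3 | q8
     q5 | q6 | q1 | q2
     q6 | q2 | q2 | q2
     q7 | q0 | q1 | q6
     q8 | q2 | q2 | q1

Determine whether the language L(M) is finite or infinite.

The useful states (reachable from q4 and able to reach an accepting state) are {q3, q4, q5, q8}.
Restricted to these states the transition graph has no cycle, so every accepting path has bounded length and L is finite.

finite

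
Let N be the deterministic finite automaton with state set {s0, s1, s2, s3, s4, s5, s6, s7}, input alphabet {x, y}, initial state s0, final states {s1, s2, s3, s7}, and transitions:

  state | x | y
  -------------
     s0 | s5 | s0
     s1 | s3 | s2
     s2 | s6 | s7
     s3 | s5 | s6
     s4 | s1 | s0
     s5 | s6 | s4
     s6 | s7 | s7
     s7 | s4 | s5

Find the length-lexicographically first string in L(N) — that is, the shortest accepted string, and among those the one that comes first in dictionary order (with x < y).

xxx

A breadth-first search from s0 reaches an accepting state first via the path s0 → s5 → s6 → s7 on input xxx.
No string of length < 3 is accepted (BFS exhausts all shorter strings without reaching an accepting state), and xxx is the lexicographically least accepting string of length 3.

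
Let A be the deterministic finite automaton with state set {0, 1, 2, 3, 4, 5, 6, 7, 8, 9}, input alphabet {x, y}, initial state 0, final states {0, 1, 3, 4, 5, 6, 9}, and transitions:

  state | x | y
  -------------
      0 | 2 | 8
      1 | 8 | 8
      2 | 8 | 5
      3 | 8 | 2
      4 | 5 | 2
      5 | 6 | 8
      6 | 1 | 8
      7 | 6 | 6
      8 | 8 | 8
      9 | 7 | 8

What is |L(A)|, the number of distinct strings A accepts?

4

The useful subgraph on states {0, 1, 2, 5, 6} is acyclic, so L(A) is finite; the longest accepting path visits 5 useful states, giving maximum string length 4.
Counting accepting paths from 0 by length: 1 of length 0, 1 of length 2, 1 of length 3, 1 of length 4. Total 4.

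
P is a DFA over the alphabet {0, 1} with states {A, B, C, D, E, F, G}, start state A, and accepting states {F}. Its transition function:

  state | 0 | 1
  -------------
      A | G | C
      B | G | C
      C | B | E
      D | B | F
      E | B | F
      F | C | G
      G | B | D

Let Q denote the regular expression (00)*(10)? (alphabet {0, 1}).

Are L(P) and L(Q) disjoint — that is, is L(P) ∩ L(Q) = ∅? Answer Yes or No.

Yes

Converting the expression Q to a DFA (subset construction, then merging equivalent states) gives the minimal DFA with states {q0, q1, q2, q3, q4}, start state q0, accepting states {q0, q4} and transitions q0: 0→q1, 1→q2; q1: 0→q0, 1→q3; q2: 0→q4, 1→q3; q3: 0→q3, 1→q3; q4: 0→q3, 1→q3.
Exploring the product automaton P × Q from the start pair (A, q0), following both machines on each input symbol, reaches 11 state pairs: (A, q0), (G, q1), (C, q2), (B, q0), (D, q3), (B, q4), (E, q3), (B, q3), (F, q3), (G, q3), (C, q3).
P accepts in {F} and Q accepts in {q0, q4}; no reachable pair has both components accepting, so no string drives both machines to acceptance simultaneously and L(P) ∩ L(Q) = ∅.
So no string is accepted by both, and the intersection is empty.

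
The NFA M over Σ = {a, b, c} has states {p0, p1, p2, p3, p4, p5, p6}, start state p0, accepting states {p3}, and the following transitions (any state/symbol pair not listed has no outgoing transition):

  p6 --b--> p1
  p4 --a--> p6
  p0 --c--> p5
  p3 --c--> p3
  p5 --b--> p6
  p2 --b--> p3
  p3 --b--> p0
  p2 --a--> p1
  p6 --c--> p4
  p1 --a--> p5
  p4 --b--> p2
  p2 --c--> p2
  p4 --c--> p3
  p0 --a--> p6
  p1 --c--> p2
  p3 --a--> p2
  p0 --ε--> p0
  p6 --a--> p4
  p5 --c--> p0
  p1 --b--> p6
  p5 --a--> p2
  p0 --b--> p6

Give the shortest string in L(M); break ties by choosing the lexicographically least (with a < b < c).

aac

A breadth-first search from p0 reaches an accepting state first via the path p0 → p6 → p4 → p3 on input aac.
No string of length < 3 is accepted (BFS exhausts all shorter strings without reaching an accepting state), and aac is the lexicographically least accepting string of length 3.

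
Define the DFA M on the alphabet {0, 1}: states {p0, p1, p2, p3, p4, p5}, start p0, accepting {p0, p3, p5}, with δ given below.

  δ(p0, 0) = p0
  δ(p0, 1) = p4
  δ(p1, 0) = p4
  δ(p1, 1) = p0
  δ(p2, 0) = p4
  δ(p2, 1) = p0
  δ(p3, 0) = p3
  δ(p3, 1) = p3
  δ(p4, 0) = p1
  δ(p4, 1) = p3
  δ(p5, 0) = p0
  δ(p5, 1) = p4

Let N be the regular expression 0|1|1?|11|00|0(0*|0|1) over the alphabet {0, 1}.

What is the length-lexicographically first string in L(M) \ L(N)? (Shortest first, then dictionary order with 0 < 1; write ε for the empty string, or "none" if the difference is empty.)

011

The string 011 is accepted by M but not by N.
No shorter string lies in the difference, and 011 is the lexicographically first length-3 string in L(M) \ L(N).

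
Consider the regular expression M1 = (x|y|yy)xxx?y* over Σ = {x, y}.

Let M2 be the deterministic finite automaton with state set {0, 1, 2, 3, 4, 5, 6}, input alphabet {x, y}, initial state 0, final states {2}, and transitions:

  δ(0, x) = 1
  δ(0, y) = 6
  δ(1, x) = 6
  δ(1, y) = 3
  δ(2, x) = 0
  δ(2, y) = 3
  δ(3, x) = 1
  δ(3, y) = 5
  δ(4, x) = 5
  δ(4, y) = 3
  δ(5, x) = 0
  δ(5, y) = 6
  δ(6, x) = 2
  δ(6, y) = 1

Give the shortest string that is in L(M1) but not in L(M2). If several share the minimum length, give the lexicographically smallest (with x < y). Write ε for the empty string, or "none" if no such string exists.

The string yxx is accepted by M1 but not by M2.
No shorter string lies in the difference, and yxx is the lexicographically first length-3 string in L(M1) \ L(M2).

yxx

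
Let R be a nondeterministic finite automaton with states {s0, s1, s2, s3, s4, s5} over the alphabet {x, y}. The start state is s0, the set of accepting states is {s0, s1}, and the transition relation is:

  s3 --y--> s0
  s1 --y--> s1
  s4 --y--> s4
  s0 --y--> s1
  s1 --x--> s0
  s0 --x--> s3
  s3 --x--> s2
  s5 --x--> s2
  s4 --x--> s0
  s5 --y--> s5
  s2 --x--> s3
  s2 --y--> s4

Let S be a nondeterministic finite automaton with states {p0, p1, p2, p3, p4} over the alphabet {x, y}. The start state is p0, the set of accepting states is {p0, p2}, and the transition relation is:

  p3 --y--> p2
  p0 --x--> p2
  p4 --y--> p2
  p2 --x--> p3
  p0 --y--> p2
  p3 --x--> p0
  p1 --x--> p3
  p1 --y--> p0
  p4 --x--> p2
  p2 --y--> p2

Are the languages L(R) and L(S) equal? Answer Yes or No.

The string yx is accepted by R but rejected by S.
So L(R) ≠ L(S).

No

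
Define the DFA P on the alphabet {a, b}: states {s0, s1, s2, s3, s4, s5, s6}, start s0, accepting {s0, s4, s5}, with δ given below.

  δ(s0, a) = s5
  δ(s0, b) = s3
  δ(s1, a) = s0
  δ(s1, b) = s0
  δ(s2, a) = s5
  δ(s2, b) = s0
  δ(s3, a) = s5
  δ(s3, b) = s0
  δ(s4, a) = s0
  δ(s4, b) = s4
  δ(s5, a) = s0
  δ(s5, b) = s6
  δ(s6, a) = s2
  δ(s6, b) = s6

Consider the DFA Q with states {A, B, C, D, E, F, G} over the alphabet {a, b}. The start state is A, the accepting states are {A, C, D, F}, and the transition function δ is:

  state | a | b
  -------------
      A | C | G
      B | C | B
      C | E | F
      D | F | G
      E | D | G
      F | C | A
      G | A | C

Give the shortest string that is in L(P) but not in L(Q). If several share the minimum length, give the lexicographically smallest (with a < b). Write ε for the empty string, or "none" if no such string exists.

aa

The string aa is accepted by P but not by Q.
No shorter string lies in the difference, and aa is the lexicographically first length-2 string in L(P) \ L(Q).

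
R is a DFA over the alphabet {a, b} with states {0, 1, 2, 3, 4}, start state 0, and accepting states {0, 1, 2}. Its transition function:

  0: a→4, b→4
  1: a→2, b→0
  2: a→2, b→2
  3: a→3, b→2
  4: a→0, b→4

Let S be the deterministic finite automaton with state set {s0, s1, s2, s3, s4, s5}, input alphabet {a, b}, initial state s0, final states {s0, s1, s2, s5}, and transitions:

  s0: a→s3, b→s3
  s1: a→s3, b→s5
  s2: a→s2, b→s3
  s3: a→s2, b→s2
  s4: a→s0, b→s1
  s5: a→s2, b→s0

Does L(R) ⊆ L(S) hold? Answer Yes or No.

Exploring the product automaton R × S from the start pair (0, s0), following both machines on each input symbol, reaches 4 state pairs: (0, s0), (4, s3), (0, s2), (4, s2).
R accepts in {0, 1, 2} and S accepts in {s0, s1, s2, s5}. The reachable pairs whose R-component is accepting are (0, s0), (0, s2); in each of them the S-component is accepting too, so the product for L(R) \ L(S) (R-component accepting, S-component rejecting) has no reachable accepting pair and the difference is empty.
Hence every string in L(R) is also in L(S).

Yes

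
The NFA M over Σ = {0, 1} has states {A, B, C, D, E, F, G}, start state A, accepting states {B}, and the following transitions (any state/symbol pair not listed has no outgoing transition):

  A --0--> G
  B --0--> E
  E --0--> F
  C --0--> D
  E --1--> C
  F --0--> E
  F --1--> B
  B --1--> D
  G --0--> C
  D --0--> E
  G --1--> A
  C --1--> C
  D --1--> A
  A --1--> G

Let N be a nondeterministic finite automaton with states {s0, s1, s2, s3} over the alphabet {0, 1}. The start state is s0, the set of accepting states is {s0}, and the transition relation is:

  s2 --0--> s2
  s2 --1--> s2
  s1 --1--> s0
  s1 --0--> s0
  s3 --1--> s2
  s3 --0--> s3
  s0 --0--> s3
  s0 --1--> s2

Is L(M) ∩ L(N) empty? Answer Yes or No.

Yes

Exploring the product automaton M × N from the start pair (A, s0), following both machines on each input symbol, reaches 13 state pairs: (A, s0), (G, s3), (G, s2), (C, s3), (A, s2), (C, s2), (D, s3), (D, s2), (E, s3), (E, s2), (F, s3), (F, s2), (B, s2).
M accepts in {B} and N accepts in {s0}; no reachable pair has both components accepting, so no string drives both machines to acceptance simultaneously and L(M) ∩ L(N) = ∅.
So no string is accepted by both, and the intersection is empty.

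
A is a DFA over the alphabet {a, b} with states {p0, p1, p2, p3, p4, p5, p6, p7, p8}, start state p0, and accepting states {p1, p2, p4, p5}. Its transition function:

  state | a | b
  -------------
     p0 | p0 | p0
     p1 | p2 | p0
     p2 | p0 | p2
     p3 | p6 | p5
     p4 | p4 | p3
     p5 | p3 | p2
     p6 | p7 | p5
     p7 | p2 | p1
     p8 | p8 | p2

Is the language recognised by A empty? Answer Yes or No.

The states reachable from the start state are {p0}.
None of the accepting states {p1, p2, p4, p5} is reachable, so no string is accepted and L(A) = ∅.

Yes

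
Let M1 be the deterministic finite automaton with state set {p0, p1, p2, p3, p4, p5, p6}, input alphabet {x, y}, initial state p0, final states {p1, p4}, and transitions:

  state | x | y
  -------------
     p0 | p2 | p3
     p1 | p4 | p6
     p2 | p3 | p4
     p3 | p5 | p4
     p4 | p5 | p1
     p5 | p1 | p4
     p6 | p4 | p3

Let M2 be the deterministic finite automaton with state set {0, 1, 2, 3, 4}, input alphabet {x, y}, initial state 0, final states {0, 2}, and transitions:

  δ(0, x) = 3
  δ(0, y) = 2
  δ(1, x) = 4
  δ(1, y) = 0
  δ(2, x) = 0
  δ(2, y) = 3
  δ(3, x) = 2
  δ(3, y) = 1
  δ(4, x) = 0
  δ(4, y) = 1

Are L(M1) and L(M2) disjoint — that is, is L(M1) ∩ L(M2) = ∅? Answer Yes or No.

The string xyy is accepted by both M1 and M2.
Hence L(M1) ∩ L(M2) ≠ ∅.

No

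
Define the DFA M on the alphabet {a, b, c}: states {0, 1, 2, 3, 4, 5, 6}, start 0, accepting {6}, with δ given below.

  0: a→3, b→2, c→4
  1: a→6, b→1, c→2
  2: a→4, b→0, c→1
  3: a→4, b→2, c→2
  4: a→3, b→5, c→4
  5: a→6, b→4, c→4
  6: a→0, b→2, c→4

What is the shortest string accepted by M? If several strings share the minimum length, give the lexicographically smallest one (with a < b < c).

A breadth-first search from 0 reaches an accepting state first via the path 0 → 2 → 1 → 6 on input bca.
No string of length < 3 is accepted (BFS exhausts all shorter strings without reaching an accepting state), and bca is the lexicographically least accepting string of length 3.

bca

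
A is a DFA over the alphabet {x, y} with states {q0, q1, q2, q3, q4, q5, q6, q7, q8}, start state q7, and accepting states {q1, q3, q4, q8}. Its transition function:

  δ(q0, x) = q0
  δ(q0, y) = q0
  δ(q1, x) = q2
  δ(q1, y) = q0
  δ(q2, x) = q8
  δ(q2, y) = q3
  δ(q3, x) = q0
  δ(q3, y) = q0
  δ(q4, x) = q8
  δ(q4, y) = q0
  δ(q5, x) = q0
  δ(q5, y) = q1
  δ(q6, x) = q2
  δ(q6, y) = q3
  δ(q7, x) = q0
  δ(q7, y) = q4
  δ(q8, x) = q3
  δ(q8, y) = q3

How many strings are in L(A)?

The useful subgraph on states {q3, q4, q7, q8} is acyclic, so L(A) is finite; the longest accepting path visits 4 useful states, giving maximum string length 3.
Counting accepting paths from q7 by length: 1 of length 1, 1 of length 2, 2 of length 3. Total 4.

4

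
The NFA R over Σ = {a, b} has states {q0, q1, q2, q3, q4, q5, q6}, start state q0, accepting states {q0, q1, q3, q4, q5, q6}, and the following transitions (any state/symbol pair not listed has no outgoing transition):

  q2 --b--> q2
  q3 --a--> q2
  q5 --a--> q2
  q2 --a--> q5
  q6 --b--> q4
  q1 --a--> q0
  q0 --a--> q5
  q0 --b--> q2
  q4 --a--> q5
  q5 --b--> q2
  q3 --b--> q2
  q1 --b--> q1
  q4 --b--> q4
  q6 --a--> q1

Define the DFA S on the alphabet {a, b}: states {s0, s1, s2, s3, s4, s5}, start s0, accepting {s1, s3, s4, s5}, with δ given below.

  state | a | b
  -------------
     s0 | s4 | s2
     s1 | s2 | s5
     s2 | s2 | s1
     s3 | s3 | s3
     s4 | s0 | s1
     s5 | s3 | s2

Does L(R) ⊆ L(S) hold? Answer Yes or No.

No

The empty string ε is in L(R) but not in L(S).
So L(R) ⊄ L(S).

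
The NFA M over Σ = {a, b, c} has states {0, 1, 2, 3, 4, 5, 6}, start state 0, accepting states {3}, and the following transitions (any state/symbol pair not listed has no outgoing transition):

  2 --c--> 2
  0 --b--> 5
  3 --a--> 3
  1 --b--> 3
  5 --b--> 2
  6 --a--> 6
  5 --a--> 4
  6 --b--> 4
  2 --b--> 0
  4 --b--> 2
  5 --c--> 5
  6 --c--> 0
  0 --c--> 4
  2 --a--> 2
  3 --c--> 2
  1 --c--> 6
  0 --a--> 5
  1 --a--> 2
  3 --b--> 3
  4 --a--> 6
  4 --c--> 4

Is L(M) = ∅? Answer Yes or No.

Yes

The states reachable from the start state are {0, 2, 4, 5, 6}.
None of the accepting states {3} is reachable, so no string is accepted and L(M) = ∅.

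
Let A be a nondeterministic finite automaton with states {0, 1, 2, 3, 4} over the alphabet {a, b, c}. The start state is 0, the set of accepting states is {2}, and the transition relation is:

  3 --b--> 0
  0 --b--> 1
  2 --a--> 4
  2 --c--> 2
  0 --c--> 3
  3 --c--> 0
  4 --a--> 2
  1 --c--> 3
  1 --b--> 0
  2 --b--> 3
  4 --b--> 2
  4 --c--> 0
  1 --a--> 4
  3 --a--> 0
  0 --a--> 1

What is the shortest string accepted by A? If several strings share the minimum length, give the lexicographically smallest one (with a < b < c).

aaa

A breadth-first search from 0 reaches an accepting state first via the path 0 → 1 → 4 → 2 on input aaa.
No string of length < 3 is accepted (BFS exhausts all shorter strings without reaching an accepting state), and aaa is the lexicographically least accepting string of length 3.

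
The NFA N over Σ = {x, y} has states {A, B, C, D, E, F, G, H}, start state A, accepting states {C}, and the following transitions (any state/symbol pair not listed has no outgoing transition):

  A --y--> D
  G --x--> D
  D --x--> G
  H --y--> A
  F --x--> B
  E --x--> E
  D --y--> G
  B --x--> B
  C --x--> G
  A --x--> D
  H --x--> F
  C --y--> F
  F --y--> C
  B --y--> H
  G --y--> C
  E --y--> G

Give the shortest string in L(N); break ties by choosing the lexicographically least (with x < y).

A breadth-first search from A reaches an accepting state first via the path A → D → G → C on input xxy.
No string of length < 3 is accepted (BFS exhausts all shorter strings without reaching an accepting state), and xxy is the lexicographically least accepting string of length 3.

xxy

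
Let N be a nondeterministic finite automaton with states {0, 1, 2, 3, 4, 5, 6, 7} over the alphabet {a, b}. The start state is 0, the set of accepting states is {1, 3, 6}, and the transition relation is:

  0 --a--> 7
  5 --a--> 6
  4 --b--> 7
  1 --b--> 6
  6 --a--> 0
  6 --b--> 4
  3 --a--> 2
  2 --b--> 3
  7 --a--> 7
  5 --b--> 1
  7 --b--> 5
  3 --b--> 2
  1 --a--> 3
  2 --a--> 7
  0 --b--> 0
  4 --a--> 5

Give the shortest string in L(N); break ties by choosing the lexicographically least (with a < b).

aba

A breadth-first search from 0 reaches an accepting state first via the path 0 → 7 → 5 → 6 on input aba.
No string of length < 3 is accepted (BFS exhausts all shorter strings without reaching an accepting state), and aba is the lexicographically least accepting string of length 3.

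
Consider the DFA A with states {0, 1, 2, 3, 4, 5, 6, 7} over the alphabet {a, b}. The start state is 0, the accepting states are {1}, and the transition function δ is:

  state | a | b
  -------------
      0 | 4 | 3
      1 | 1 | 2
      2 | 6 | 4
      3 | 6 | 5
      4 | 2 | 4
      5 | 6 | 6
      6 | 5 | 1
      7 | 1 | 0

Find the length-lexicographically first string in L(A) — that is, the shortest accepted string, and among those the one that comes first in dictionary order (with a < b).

bab

A breadth-first search from 0 reaches an accepting state first via the path 0 → 3 → 6 → 1 on input bab.
No string of length < 3 is accepted (BFS exhausts all shorter strings without reaching an accepting state), and bab is the lexicographically least accepting string of length 3.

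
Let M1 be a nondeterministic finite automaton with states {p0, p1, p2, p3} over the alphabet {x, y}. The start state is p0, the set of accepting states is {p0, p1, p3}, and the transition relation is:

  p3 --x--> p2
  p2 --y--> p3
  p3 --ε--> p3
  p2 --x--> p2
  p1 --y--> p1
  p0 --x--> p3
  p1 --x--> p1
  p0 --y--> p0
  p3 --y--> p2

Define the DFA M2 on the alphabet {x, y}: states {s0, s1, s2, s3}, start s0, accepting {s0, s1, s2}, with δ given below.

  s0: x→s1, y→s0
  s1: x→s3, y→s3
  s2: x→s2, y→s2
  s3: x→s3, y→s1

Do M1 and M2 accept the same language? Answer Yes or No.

Exploring the product automaton M1 × M2 from the start pair (p0, s0), following both machines on each input symbol, reaches 3 state pairs: (p0, s0), (p3, s1), (p2, s3).
M1 accepts in {p0, p1, p3} and M2 accepts in {s0, s1, s2}. In every reachable pair the two components are either both accepting — (p0, s0), (p3, s1) — or both non-accepting, so no string is accepted by exactly one of the machines: L(M1) \ L(M2) and L(M2) \ L(M1) are both empty.
Hence every string is accepted by M1 iff it is accepted by M2, and the two languages coincide.

Yes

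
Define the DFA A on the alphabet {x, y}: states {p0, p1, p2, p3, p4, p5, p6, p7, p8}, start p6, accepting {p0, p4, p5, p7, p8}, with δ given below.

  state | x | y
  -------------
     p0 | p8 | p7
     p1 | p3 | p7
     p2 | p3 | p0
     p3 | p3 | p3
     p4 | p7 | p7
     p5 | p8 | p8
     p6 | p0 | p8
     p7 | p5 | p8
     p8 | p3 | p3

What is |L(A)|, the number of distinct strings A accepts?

The useful subgraph on states {p0, p5, p6, p7, p8} is acyclic, so L(A) is finite; the longest accepting path visits 5 useful states, giving maximum string length 4.
Counting accepting paths from p6 by length: 2 of length 1, 2 of length 2, 2 of length 3, 2 of length 4. Total 8.

8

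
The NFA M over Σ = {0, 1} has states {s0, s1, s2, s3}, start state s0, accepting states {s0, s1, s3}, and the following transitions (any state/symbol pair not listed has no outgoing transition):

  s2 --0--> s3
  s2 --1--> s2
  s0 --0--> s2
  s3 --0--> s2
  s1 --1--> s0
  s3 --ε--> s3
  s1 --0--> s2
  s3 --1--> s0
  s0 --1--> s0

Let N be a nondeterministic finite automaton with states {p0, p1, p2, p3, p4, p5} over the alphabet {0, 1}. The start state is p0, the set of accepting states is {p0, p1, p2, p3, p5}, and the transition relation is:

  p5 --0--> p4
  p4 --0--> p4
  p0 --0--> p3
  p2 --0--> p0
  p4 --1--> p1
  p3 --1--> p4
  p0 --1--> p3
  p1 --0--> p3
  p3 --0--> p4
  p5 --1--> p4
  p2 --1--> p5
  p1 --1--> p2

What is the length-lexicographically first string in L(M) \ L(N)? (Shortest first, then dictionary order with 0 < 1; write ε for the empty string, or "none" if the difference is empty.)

The string 00 is accepted by M but not by N.
No shorter string lies in the difference, and 00 is the lexicographically first length-2 string in L(M) \ L(N).

00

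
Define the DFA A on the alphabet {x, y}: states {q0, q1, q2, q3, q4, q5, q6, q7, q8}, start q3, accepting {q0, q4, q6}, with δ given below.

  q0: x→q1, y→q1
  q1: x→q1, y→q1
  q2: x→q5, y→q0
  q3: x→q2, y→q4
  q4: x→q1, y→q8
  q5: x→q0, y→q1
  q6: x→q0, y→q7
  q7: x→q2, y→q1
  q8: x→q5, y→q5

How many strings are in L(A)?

The useful subgraph on states {q0, q2, q3, q4, q5, q8} is acyclic, so L(A) is finite; the longest accepting path visits 5 useful states, giving maximum string length 4.
Counting accepting paths from q3 by length: 1 of length 1, 1 of length 2, 1 of length 3, 2 of length 4. Total 5.

5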